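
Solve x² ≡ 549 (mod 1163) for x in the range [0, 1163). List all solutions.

Since 1163 ≡ 3 (mod 4), a square root of 549 is 549^((1163+1)/4) = 549^291 mod 1163.
Repeated squaring: 549^2≡184, 549^4≡129, 549^8≡359, 549^16≡951, 549^32≡750, 549^64≡771, 549^128≡148, 549^256≡970 (mod 1163).
549^291 = 549^(256+32+2+1) ≡ 382 (mod 1163).
Check: 382² = 145924 ≡ 549 (mod 1163). The two roots are 382 and 781.

382, 781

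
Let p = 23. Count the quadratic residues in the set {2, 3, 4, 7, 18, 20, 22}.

(2/23) = +1 → QR.
(3/23) = +1 → QR.
(4/23) = +1 → QR.
(7/23) = -1 → non-residue.
(18/23) = +1 → QR.
(20/23) = -1 → non-residue.
(22/23) = -1 → non-residue.
Total quadratic residues among the 7: 4.

4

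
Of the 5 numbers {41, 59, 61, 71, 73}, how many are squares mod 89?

(41/89) = -1 → non-residue.
(59/89) = -1 → non-residue.
(61/89) = -1 → non-residue.
(71/89) = +1 → QR.
(73/89) = +1 → QR.
Total quadratic residues among the 5: 2.

2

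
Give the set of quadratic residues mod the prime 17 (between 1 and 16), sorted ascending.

Square k = 1,…,8 (k and 17−k give the same square):
1²=1, 2²=4, 3²=9, 4²=16, 5²≡8, 6²≡2, 7²≡15, 8²≡13 (mod 17).
So the quadratic residues mod 17 are {1, 2, 4, 8, 9, 13, 15, 16}.

1 2 4 8 9 13 15 16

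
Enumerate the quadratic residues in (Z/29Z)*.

1, 4, 5, 6, 7, 9, 13, 16, 20, 22, 23, 24, 25, 28

Square k = 1,…,14 (k and 29−k give the same square):
1²=1, 2²=4, 3²=9, 4²=16, 5²=25, 6²≡7, 7²≡20, 8²≡6, 9²≡23, 10²≡13, 11²≡5, 12²≡28, 13²≡24, 14²≡22 (mod 29).
So the quadratic residues mod 29 are {1, 4, 5, 6, 7, 9, 13, 16, 20, 22, 23, 24, 25, 28}.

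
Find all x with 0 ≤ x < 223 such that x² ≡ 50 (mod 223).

75, 148

Since 223 ≡ 3 (mod 4), a square root of 50 is 50^((223+1)/4) = 50^56 mod 223.
Repeated squaring: 50^2≡47, 50^4≡202, 50^8≡218, 50^16≡25, 50^32≡179 (mod 223).
50^56 = 50^(32+16+8) ≡ 148 (mod 223).
Check: 148² = 21904 ≡ 50 (mod 223). The two roots are 75 and 148.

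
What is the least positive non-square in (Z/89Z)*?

3

(2/89) = +1, so 2 is a residue.
(3/89) = −1, so 3 is the smallest positive non-residue mod 89.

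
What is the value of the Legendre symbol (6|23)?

Pull out 2: since 23 ≡ 7 (mod 8), (2/23) = +1.
Reciprocity: 3 ≡ 3 and 23 ≡ 3 (mod 4), so (3/23) = −(23/3).
Reduce top mod 3: now compute (2/3).
Pull out 2: since 3 ≡ 3 (mod 8), (2/3) = -1.
Reached (1/3) = 1. Collecting the sign flips along the way, the symbol is +1.

1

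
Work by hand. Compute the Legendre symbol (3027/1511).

First reduce: 3027 ≡ 5 (mod 1511).
Reciprocity: 5 ≡ 1 and 1511 ≡ 3 (mod 4), so (5/1511) = +(1511/5).
Reduce top mod 5: now compute (1/5).
Reached (1/5) = 1. Collecting the sign flips along the way, the symbol is +1.

1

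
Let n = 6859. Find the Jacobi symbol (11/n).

Reciprocity: 11 ≡ 3 and 6859 ≡ 3 (mod 4), so (11/6859) = −(6859/11).
Reduce top mod 11: now compute (6/11).
Pull out 2: since 11 ≡ 3 (mod 8), (2/11) = -1.
Reciprocity: 3 ≡ 3 and 11 ≡ 3 (mod 4), so (3/11) = −(11/3).
Reduce top mod 3: now compute (2/3).
Pull out 2: since 3 ≡ 3 (mod 8), (2/3) = -1.
Reached (1/3) = 1. Collecting the sign flips along the way, the symbol is +1.

1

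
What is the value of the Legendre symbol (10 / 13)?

1

Euler's criterion: (10/13) ≡ 10^6 (mod 13).
10^2 ≡ 9 (mod 13)
10^4 ≡ 3 (mod 13)
10^6 = 10^(4+2) ≡ 1 (mod 13).
Result is 1, so (10/13) = 1.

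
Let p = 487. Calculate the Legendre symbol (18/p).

1

Pull out 2: since 487 ≡ 7 (mod 8), (2/487) = +1.
Reciprocity: 9 ≡ 1 and 487 ≡ 3 (mod 4), so (9/487) = +(487/9).
Reduce top mod 9: now compute (1/9).
Reached (1/9) = 1. Collecting the sign flips along the way, the symbol is +1.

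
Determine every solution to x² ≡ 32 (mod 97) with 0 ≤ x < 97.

97 ≡ 1 (mod 4), so we find a root by search.
Trying successive values, 41² = 1681 ≡ 32 (mod 97). The other root is 97 − 41 = 56.

41, 56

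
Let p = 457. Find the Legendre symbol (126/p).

1

Pull out 2: since 457 ≡ 1 (mod 8), (2/457) = +1.
Reciprocity: 63 ≡ 3 and 457 ≡ 1 (mod 4), so (63/457) = +(457/63).
Reduce top mod 63: now compute (16/63).
Pull out 2^4: since 63 ≡ 7 (mod 8), (2/63) = +1, so (2/63)^4 = +1.
Reached (1/63) = 1. Collecting the sign flips along the way, the symbol is +1.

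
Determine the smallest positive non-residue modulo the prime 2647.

(2/2647) = +1, so 2 is a residue.
(3/2647) = −1, so 3 is the smallest positive non-residue mod 2647.

3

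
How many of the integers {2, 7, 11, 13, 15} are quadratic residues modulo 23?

(2/23) = +1 → QR.
(7/23) = -1 → non-residue.
(11/23) = -1 → non-residue.
(13/23) = +1 → QR.
(15/23) = -1 → non-residue.
Total quadratic residues among the 5: 2.

2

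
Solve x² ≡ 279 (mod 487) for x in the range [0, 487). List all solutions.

Since 487 ≡ 3 (mod 4), a square root of 279 is 279^((487+1)/4) = 279^122 mod 487.
Repeated squaring: 279^2≡408, 279^4≡397, 279^8≡308, 279^16≡386, 279^32≡461, 279^64≡189 (mod 487).
279^122 = 279^(64+32+16+8+2) ≡ 124 (mod 487).
Check: 124² = 15376 ≡ 279 (mod 487). The two roots are 124 and 363.

124, 363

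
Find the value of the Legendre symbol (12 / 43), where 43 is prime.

-1

Euler's criterion: (12/43) ≡ 12^21 (mod 43).
12^2 ≡ 15 (mod 43)
12^4 ≡ 10 (mod 43)
12^8 ≡ 14 (mod 43)
12^16 ≡ 24 (mod 43)
12^21 = 12^(16+4+1) ≡ 42 (mod 43).
Result is 42 ≡ −1, so (12/43) = −1.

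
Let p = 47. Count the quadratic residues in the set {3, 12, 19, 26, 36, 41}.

(3/47) = +1 → QR.
(12/47) = +1 → QR.
(19/47) = -1 → non-residue.
(26/47) = -1 → non-residue.
(36/47) = +1 → QR.
(41/47) = -1 → non-residue.
Total quadratic residues among the 6: 3.

3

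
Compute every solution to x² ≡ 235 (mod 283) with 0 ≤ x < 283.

73, 210

Since 283 ≡ 3 (mod 4), a square root of 235 is 235^((283+1)/4) = 235^71 mod 283.
Repeated squaring: 235^2≡40, 235^4≡185, 235^8≡265, 235^16≡41, 235^32≡266, 235^64≡6 (mod 283).
235^71 = 235^(64+4+2+1) ≡ 73 (mod 283).
Check: 73² = 5329 ≡ 235 (mod 283). The two roots are 73 and 210.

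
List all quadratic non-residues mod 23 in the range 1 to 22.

5 7 10 11 14 15 17 19 20 21 22

Square k = 1,…,11 (k and 23−k give the same square):
1²=1, 2²=4, 3²=9, 4²=16, 5²≡2, 6²≡13, 7²≡3, 8²≡18, 9²≡12, 10²≡8, 11²≡6 (mod 23).
The residues are {1, 2, 3, 4, 6, 8, 9, 12, 13, 16, 18}; the non-residues are the remaining 11 nonzero classes.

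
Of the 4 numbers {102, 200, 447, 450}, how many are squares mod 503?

2

(102/503) = -1 → non-residue.
(200/503) = +1 → QR.
(447/503) = -1 → non-residue.
(450/503) = +1 → QR.
Total quadratic residues among the 4: 2.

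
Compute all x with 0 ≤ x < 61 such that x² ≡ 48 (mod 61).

29, 32

61 ≡ 1 (mod 4), so we find a root by search.
Trying successive values, 29² = 841 ≡ 48 (mod 61). The other root is 61 − 29 = 32.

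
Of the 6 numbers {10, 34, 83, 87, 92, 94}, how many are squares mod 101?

2

(10/101) = -1 → non-residue.
(34/101) = -1 → non-residue.
(83/101) = -1 → non-residue.
(87/101) = +1 → QR.
(92/101) = +1 → QR.
(94/101) = -1 → non-residue.
Total quadratic residues among the 6: 2.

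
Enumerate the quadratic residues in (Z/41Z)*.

Square k = 1,…,20 (k and 41−k give the same square):
1²=1, 2²=4, 3²=9, 4²=16, 5²=25, 6²=36, 7²≡8, 8²≡23, 9²≡40, 10²≡18, 11²≡39, 12²≡21, 13²≡5, 14²≡32, 15²≡20, 16²≡10, 17²≡2, 18²≡37, 19²≡33, 20²≡31 (mod 41).
So the quadratic residues mod 41 are {1, 2, 4, 5, 8, 9, 10, 16, 18, 20, 21, 23, 25, 31, 32, 33, 36, 37, 39, 40}.

1 2 4 5 8 9 10 16 18 20 21 23 25 31 32 33 36 37 39 40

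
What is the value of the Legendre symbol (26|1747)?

1

Pull out 2: since 1747 ≡ 3 (mod 8), (2/1747) = -1.
Reciprocity: 13 ≡ 1 and 1747 ≡ 3 (mod 4), so (13/1747) = +(1747/13).
Reduce top mod 13: now compute (5/13).
Reciprocity: 5 ≡ 1 and 13 ≡ 1 (mod 4), so (5/13) = +(13/5).
Reduce top mod 5: now compute (3/5).
Reciprocity: 3 ≡ 3 and 5 ≡ 1 (mod 4), so (3/5) = +(5/3).
Reduce top mod 3: now compute (2/3).
Pull out 2: since 3 ≡ 3 (mod 8), (2/3) = -1.
Reached (1/3) = 1. Collecting the sign flips along the way, the symbol is +1.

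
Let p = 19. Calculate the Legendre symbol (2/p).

-1

Pull out 2: since 19 ≡ 3 (mod 8), (2/19) = -1.
Reached (1/19) = 1. Collecting the sign flips along the way, the symbol is -1.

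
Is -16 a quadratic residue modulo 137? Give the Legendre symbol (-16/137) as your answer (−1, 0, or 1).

1

Euler's criterion: (-16/137) ≡ 121^68 (mod 137).
121^2 ≡ 119 (mod 137)
121^4 ≡ 50 (mod 137)
121^8 ≡ 34 (mod 137)
121^16 ≡ 60 (mod 137)
121^32 ≡ 38 (mod 137)
121^64 ≡ 74 (mod 137)
121^68 = 121^(64+4) ≡ 1 (mod 137).
Result is 1, so (-16/137) = 1.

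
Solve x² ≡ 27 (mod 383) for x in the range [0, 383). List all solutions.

94, 289

Since 383 ≡ 3 (mod 4), a square root of 27 is 27^((383+1)/4) = 27^96 mod 383.
Repeated squaring: 27^2≡346, 27^4≡220, 27^8≡142, 27^16≡248, 27^32≡224, 27^64≡3 (mod 383).
27^96 = 27^(64+32) ≡ 289 (mod 383).
Check: 289² = 83521 ≡ 27 (mod 383). The two roots are 94 and 289.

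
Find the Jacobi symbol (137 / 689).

1

Reciprocity: 137 ≡ 1 and 689 ≡ 1 (mod 4), so (137/689) = +(689/137).
Reduce top mod 137: now compute (4/137).
Pull out 2^2: since 137 ≡ 1 (mod 8), (2/137) = +1, so (2/137)^2 = +1.
Reached (1/137) = 1. Collecting the sign flips along the way, the symbol is +1.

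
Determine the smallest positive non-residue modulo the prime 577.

5

(2/577) = +1, so 2 is a residue.
(3/577) = +1, so 3 is a residue.
(4/577) = +1, so 4 is a residue.
(5/577) = −1, so 5 is the smallest positive non-residue mod 577.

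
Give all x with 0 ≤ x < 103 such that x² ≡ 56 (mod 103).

46, 57

Since 103 ≡ 3 (mod 4), a square root of 56 is 56^((103+1)/4) = 56^26 mod 103.
Repeated squaring: 56^2≡46, 56^4≡56, 56^8≡46, 56^16≡56 (mod 103).
56^26 = 56^(16+8+2) ≡ 46 (mod 103).
Check: 46² = 2116 ≡ 56 (mod 103). The two roots are 46 and 57.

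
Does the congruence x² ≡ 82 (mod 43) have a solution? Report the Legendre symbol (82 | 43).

-1

Euler's criterion: (82/43) ≡ 39^21 (mod 43).
39^2 ≡ 16 (mod 43)
39^4 ≡ 41 (mod 43)
39^8 ≡ 4 (mod 43)
39^16 ≡ 16 (mod 43)
39^21 = 39^(16+4+1) ≡ 42 (mod 43).
Result is 42 ≡ −1, so (82/43) = −1.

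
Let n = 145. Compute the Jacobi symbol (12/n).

Pull out 2^2: since 145 ≡ 1 (mod 8), (2/145) = +1, so (2/145)^2 = +1.
Reciprocity: 3 ≡ 3 and 145 ≡ 1 (mod 4), so (3/145) = +(145/3).
Reduce top mod 3: now compute (1/3).
Reached (1/3) = 1. Collecting the sign flips along the way, the symbol is +1.

1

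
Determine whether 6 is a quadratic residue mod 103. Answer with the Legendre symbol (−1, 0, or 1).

-1

Euler's criterion: (6/103) ≡ 6^51 (mod 103).
6^2 ≡ 36 (mod 103)
6^4 ≡ 60 (mod 103)
6^8 ≡ 98 (mod 103)
6^16 ≡ 25 (mod 103)
6^32 ≡ 7 (mod 103)
6^51 = 6^(32+16+2+1) ≡ 102 (mod 103).
Result is 102 ≡ −1, so (6/103) = −1.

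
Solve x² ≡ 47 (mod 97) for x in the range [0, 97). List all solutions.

97 ≡ 1 (mod 4), so we find a root by search.
Trying successive values, 12² = 144 ≡ 47 (mod 97). The other root is 97 − 12 = 85.

12, 85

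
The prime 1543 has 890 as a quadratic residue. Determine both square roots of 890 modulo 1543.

Since 1543 ≡ 3 (mod 4), a square root of 890 is 890^((1543+1)/4) = 890^386 mod 1543.
Repeated squaring: 890^2≡541, 890^4≡1054, 890^8≡1499, 890^16≡393, 890^32≡149, 890^64≡599, 890^128≡825, 890^256≡162 (mod 1543).
890^386 = 890^(256+128+2) ≡ 1213 (mod 1543).
Check: 1213² = 1471369 ≡ 890 (mod 1543). The two roots are 330 and 1213.

330, 1213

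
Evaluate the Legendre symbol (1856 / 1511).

-1

First reduce: 1856 ≡ 345 (mod 1511).
Reciprocity: 345 ≡ 1 and 1511 ≡ 3 (mod 4), so (345/1511) = +(1511/345).
Reduce top mod 345: now compute (131/345).
Reciprocity: 131 ≡ 3 and 345 ≡ 1 (mod 4), so (131/345) = +(345/131).
Reduce top mod 131: now compute (83/131).
Reciprocity: 83 ≡ 3 and 131 ≡ 3 (mod 4), so (83/131) = −(131/83).
Reduce top mod 83: now compute (48/83).
Pull out 2^4: since 83 ≡ 3 (mod 8), (2/83) = -1, so (2/83)^4 = +1.
Reciprocity: 3 ≡ 3 and 83 ≡ 3 (mod 4), so (3/83) = −(83/3).
Reduce top mod 3: now compute (2/3).
Pull out 2: since 3 ≡ 3 (mod 8), (2/3) = -1.
Reached (1/3) = 1. Collecting the sign flips along the way, the symbol is -1.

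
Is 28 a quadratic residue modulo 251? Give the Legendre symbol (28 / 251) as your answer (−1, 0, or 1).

Pull out 2^2: since 251 ≡ 3 (mod 8), (2/251) = -1, so (2/251)^2 = +1.
Reciprocity: 7 ≡ 3 and 251 ≡ 3 (mod 4), so (7/251) = −(251/7).
Reduce top mod 7: now compute (6/7).
Pull out 2: since 7 ≡ 7 (mod 8), (2/7) = +1.
Reciprocity: 3 ≡ 3 and 7 ≡ 3 (mod 4), so (3/7) = −(7/3).
Reduce top mod 3: now compute (1/3).
Reached (1/3) = 1. Collecting the sign flips along the way, the symbol is +1.

1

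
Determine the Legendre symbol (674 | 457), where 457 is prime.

First reduce: 674 ≡ 217 (mod 457).
Reciprocity: 217 ≡ 1 and 457 ≡ 1 (mod 4), so (217/457) = +(457/217).
Reduce top mod 217: now compute (23/217).
Reciprocity: 23 ≡ 3 and 217 ≡ 1 (mod 4), so (23/217) = +(217/23).
Reduce top mod 23: now compute (10/23).
Pull out 2: since 23 ≡ 7 (mod 8), (2/23) = +1.
Reciprocity: 5 ≡ 1 and 23 ≡ 3 (mod 4), so (5/23) = +(23/5).
Reduce top mod 5: now compute (3/5).
Reciprocity: 3 ≡ 3 and 5 ≡ 1 (mod 4), so (3/5) = +(5/3).
Reduce top mod 3: now compute (2/3).
Pull out 2: since 3 ≡ 3 (mod 8), (2/3) = -1.
Reached (1/3) = 1. Collecting the sign flips along the way, the symbol is -1.

-1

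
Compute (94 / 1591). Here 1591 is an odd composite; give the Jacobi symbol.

1

Pull out 2: since 1591 ≡ 7 (mod 8), (2/1591) = +1.
Reciprocity: 47 ≡ 3 and 1591 ≡ 3 (mod 4), so (47/1591) = −(1591/47).
Reduce top mod 47: now compute (40/47).
Pull out 2^3: since 47 ≡ 7 (mod 8), (2/47) = +1, so (2/47)^3 = +1.
Reciprocity: 5 ≡ 1 and 47 ≡ 3 (mod 4), so (5/47) = +(47/5).
Reduce top mod 5: now compute (2/5).
Pull out 2: since 5 ≡ 5 (mod 8), (2/5) = -1.
Reached (1/5) = 1. Collecting the sign flips along the way, the symbol is +1.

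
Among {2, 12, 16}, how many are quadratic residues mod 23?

(2/23) = +1 → QR.
(12/23) = +1 → QR.
(16/23) = +1 → QR.
Total quadratic residues among the 3: 3.

3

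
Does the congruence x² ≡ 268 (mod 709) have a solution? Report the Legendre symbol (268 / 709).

Pull out 2^2: since 709 ≡ 5 (mod 8), (2/709) = -1, so (2/709)^2 = +1.
Reciprocity: 67 ≡ 3 and 709 ≡ 1 (mod 4), so (67/709) = +(709/67).
Reduce top mod 67: now compute (39/67).
Reciprocity: 39 ≡ 3 and 67 ≡ 3 (mod 4), so (39/67) = −(67/39).
Reduce top mod 39: now compute (28/39).
Pull out 2^2: since 39 ≡ 7 (mod 8), (2/39) = +1, so (2/39)^2 = +1.
Reciprocity: 7 ≡ 3 and 39 ≡ 3 (mod 4), so (7/39) = −(39/7).
Reduce top mod 7: now compute (4/7).
Pull out 2^2: since 7 ≡ 7 (mod 8), (2/7) = +1, so (2/7)^2 = +1.
Reached (1/7) = 1. Collecting the sign flips along the way, the symbol is +1.

1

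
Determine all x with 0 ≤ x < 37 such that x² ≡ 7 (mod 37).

37 ≡ 1 (mod 4), so we find a root by search.
Trying successive values, 9² = 81 ≡ 7 (mod 37). The other root is 37 − 9 = 28.

9, 28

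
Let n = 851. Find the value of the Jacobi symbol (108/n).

Pull out 2^2: since 851 ≡ 3 (mod 8), (2/851) = -1, so (2/851)^2 = +1.
Reciprocity: 27 ≡ 3 and 851 ≡ 3 (mod 4), so (27/851) = −(851/27).
Reduce top mod 27: now compute (14/27).
Pull out 2: since 27 ≡ 3 (mod 8), (2/27) = -1.
Reciprocity: 7 ≡ 3 and 27 ≡ 3 (mod 4), so (7/27) = −(27/7).
Reduce top mod 7: now compute (6/7).
Pull out 2: since 7 ≡ 7 (mod 8), (2/7) = +1.
Reciprocity: 3 ≡ 3 and 7 ≡ 3 (mod 4), so (3/7) = −(7/3).
Reduce top mod 3: now compute (1/3).
Reached (1/3) = 1. Collecting the sign flips along the way, the symbol is +1.

1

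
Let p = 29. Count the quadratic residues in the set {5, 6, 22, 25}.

4

(5/29) = +1 → QR.
(6/29) = +1 → QR.
(22/29) = +1 → QR.
(25/29) = +1 → QR.
Total quadratic residues among the 4: 4.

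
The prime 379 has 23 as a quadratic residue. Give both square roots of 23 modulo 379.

Since 379 ≡ 3 (mod 4), a square root of 23 is 23^((379+1)/4) = 23^95 mod 379.
Repeated squaring: 23^2≡150, 23^4≡139, 23^8≡371, 23^16≡64, 23^32≡306, 23^64≡23 (mod 379).
23^95 = 23^(64+16+8+4+2+1) ≡ 306 (mod 379).
Check: 306² = 93636 ≡ 23 (mod 379). The two roots are 73 and 306.

73, 306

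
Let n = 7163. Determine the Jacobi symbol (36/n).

1

Pull out 2^2: since 7163 ≡ 3 (mod 8), (2/7163) = -1, so (2/7163)^2 = +1.
Reciprocity: 9 ≡ 1 and 7163 ≡ 3 (mod 4), so (9/7163) = +(7163/9).
Reduce top mod 9: now compute (8/9).
Pull out 2^3: since 9 ≡ 1 (mod 8), (2/9) = +1, so (2/9)^3 = +1.
Reached (1/9) = 1. Collecting the sign flips along the way, the symbol is +1.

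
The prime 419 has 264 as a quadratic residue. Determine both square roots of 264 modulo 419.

39, 380

Since 419 ≡ 3 (mod 4), a square root of 264 is 264^((419+1)/4) = 264^105 mod 419.
Repeated squaring: 264^2≡142, 264^4≡52, 264^8≡190, 264^16≡66, 264^32≡166, 264^64≡321 (mod 419).
264^105 = 264^(64+32+8+1) ≡ 39 (mod 419).
Check: 39² = 1521 ≡ 264 (mod 419). The two roots are 39 and 380.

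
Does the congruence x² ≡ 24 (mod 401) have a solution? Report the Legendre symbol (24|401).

Euler's criterion: (24/401) ≡ 24^200 (mod 401).
24^2 ≡ 175 (mod 401)
24^4 ≡ 149 (mod 401)
24^8 ≡ 146 (mod 401)
24^16 ≡ 63 (mod 401)
24^32 ≡ 360 (mod 401)
24^64 ≡ 77 (mod 401)
24^128 ≡ 315 (mod 401)
24^200 = 24^(128+64+8) ≡ 400 (mod 401).
Result is 400 ≡ −1, so (24/401) = −1.

-1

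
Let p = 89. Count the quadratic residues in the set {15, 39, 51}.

1

(15/89) = -1 → non-residue.
(39/89) = +1 → QR.
(51/89) = -1 → non-residue.
Total quadratic residues among the 3: 1.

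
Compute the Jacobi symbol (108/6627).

0

Pull out 2^2: since 6627 ≡ 3 (mod 8), (2/6627) = -1, so (2/6627)^2 = +1.
Reciprocity: 27 ≡ 3 and 6627 ≡ 3 (mod 4), so (27/6627) = −(6627/27).
Reduce top mod 27: now compute (12/27).
Pull out 2^2: since 27 ≡ 3 (mod 8), (2/27) = -1, so (2/27)^2 = +1.
Reciprocity: 3 ≡ 3 and 27 ≡ 3 (mod 4), so (3/27) = −(27/3).
Reduce top mod 3: now compute (0/3).
Top reduces to 0: gcd > 1, so the symbol is 0.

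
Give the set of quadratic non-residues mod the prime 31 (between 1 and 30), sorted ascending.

3,6,11,12,13,15,17,21,22,23,24,26,27,29,30

Square k = 1,…,15 (k and 31−k give the same square):
1²=1, 2²=4, 3²=9, 4²=16, 5²=25, 6²≡5, 7²≡18, 8²≡2, 9²≡19, 10²≡7, 11²≡28, 12²≡20, 13²≡14, 14²≡10, 15²≡8 (mod 31).
The residues are {1, 2, 4, 5, 7, 8, 9, 10, 14, 16, 18, 19, 20, 25, 28}; the non-residues are the remaining 15 nonzero classes.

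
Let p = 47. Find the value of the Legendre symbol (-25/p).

-1

First reduce: -25 ≡ 22 (mod 47).
Pull out 2: since 47 ≡ 7 (mod 8), (2/47) = +1.
Reciprocity: 11 ≡ 3 and 47 ≡ 3 (mod 4), so (11/47) = −(47/11).
Reduce top mod 11: now compute (3/11).
Reciprocity: 3 ≡ 3 and 11 ≡ 3 (mod 4), so (3/11) = −(11/3).
Reduce top mod 3: now compute (2/3).
Pull out 2: since 3 ≡ 3 (mod 8), (2/3) = -1.
Reached (1/3) = 1. Collecting the sign flips along the way, the symbol is -1.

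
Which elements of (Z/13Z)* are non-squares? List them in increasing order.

2,5,6,7,8,11

Square k = 1,…,6 (k and 13−k give the same square):
1²=1, 2²=4, 3²=9, 4²≡3, 5²≡12, 6²≡10 (mod 13).
The residues are {1, 3, 4, 9, 10, 12}; the non-residues are the remaining 6 nonzero classes.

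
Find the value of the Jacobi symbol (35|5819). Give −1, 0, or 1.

-1

Reciprocity: 35 ≡ 3 and 5819 ≡ 3 (mod 4), so (35/5819) = −(5819/35).
Reduce top mod 35: now compute (9/35).
Reciprocity: 9 ≡ 1 and 35 ≡ 3 (mod 4), so (9/35) = +(35/9).
Reduce top mod 9: now compute (8/9).
Pull out 2^3: since 9 ≡ 1 (mod 8), (2/9) = +1, so (2/9)^3 = +1.
Reached (1/9) = 1. Collecting the sign flips along the way, the symbol is -1.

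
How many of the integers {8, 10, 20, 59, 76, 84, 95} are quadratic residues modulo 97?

2

(8/97) = +1 → QR.
(10/97) = -1 → non-residue.
(20/97) = -1 → non-residue.
(59/97) = -1 → non-residue.
(76/97) = -1 → non-residue.
(84/97) = -1 → non-residue.
(95/97) = +1 → QR.
Total quadratic residues among the 7: 2.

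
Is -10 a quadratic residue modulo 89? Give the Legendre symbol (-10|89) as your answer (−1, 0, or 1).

First reduce: -10 ≡ 79 (mod 89).
Reciprocity: 79 ≡ 3 and 89 ≡ 1 (mod 4), so (79/89) = +(89/79).
Reduce top mod 79: now compute (10/79).
Pull out 2: since 79 ≡ 7 (mod 8), (2/79) = +1.
Reciprocity: 5 ≡ 1 and 79 ≡ 3 (mod 4), so (5/79) = +(79/5).
Reduce top mod 5: now compute (4/5).
Pull out 2^2: since 5 ≡ 5 (mod 8), (2/5) = -1, so (2/5)^2 = +1.
Reached (1/5) = 1. Collecting the sign flips along the way, the symbol is +1.

1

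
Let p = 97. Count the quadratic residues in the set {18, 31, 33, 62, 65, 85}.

(18/97) = +1 → QR.
(31/97) = +1 → QR.
(33/97) = +1 → QR.
(62/97) = +1 → QR.
(65/97) = +1 → QR.
(85/97) = +1 → QR.
Total quadratic residues among the 6: 6.

6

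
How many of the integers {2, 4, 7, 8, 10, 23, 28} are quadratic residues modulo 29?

4

(2/29) = -1 → non-residue.
(4/29) = +1 → QR.
(7/29) = +1 → QR.
(8/29) = -1 → non-residue.
(10/29) = -1 → non-residue.
(23/29) = +1 → QR.
(28/29) = +1 → QR.
Total quadratic residues among the 7: 4.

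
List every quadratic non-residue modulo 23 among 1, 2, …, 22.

5,7,10,11,14,15,17,19,20,21,22

Square k = 1,…,11 (k and 23−k give the same square):
1²=1, 2²=4, 3²=9, 4²=16, 5²≡2, 6²≡13, 7²≡3, 8²≡18, 9²≡12, 10²≡8, 11²≡6 (mod 23).
The residues are {1, 2, 3, 4, 6, 8, 9, 12, 13, 16, 18}; the non-residues are the remaining 11 nonzero classes.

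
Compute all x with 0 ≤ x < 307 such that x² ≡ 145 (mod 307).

51, 256

Since 307 ≡ 3 (mod 4), a square root of 145 is 145^((307+1)/4) = 145^77 mod 307.
Repeated squaring: 145^2≡149, 145^4≡97, 145^8≡199, 145^16≡305, 145^32≡4, 145^64≡16 (mod 307).
145^77 = 145^(64+8+4+1) ≡ 256 (mod 307).
Check: 256² = 65536 ≡ 145 (mod 307). The two roots are 51 and 256.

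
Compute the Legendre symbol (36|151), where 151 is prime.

Pull out 2^2: since 151 ≡ 7 (mod 8), (2/151) = +1, so (2/151)^2 = +1.
Reciprocity: 9 ≡ 1 and 151 ≡ 3 (mod 4), so (9/151) = +(151/9).
Reduce top mod 9: now compute (7/9).
Reciprocity: 7 ≡ 3 and 9 ≡ 1 (mod 4), so (7/9) = +(9/7).
Reduce top mod 7: now compute (2/7).
Pull out 2: since 7 ≡ 7 (mod 8), (2/7) = +1.
Reached (1/7) = 1. Collecting the sign flips along the way, the symbol is +1.

1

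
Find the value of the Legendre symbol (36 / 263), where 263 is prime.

Pull out 2^2: since 263 ≡ 7 (mod 8), (2/263) = +1, so (2/263)^2 = +1.
Reciprocity: 9 ≡ 1 and 263 ≡ 3 (mod 4), so (9/263) = +(263/9).
Reduce top mod 9: now compute (2/9).
Pull out 2: since 9 ≡ 1 (mod 8), (2/9) = +1.
Reached (1/9) = 1. Collecting the sign flips along the way, the symbol is +1.

1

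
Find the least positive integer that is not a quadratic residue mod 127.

3

(2/127) = +1, so 2 is a residue.
(3/127) = −1, so 3 is the smallest positive non-residue mod 127.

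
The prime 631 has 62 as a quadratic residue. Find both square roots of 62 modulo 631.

Since 631 ≡ 3 (mod 4), a square root of 62 is 62^((631+1)/4) = 62^158 mod 631.
Repeated squaring: 62^2≡58, 62^4≡209, 62^8≡142, 62^16≡603, 62^32≡153, 62^64≡62, 62^128≡58 (mod 631).
62^158 = 62^(128+16+8+4+2) ≡ 153 (mod 631).
Check: 153² = 23409 ≡ 62 (mod 631). The two roots are 153 and 478.

153, 478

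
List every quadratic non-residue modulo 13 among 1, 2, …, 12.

Square k = 1,…,6 (k and 13−k give the same square):
1²=1, 2²=4, 3²=9, 4²≡3, 5²≡12, 6²≡10 (mod 13).
The residues are {1, 3, 4, 9, 10, 12}; the non-residues are the remaining 6 nonzero classes.

2 5 6 7 8 11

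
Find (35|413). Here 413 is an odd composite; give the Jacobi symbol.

0

Reciprocity: 35 ≡ 3 and 413 ≡ 1 (mod 4), so (35/413) = +(413/35).
Reduce top mod 35: now compute (28/35).
Pull out 2^2: since 35 ≡ 3 (mod 8), (2/35) = -1, so (2/35)^2 = +1.
Reciprocity: 7 ≡ 3 and 35 ≡ 3 (mod 4), so (7/35) = −(35/7).
Reduce top mod 7: now compute (0/7).
Top reduces to 0: gcd > 1, so the symbol is 0.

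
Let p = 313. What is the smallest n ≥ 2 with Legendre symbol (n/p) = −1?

(2/313) = +1, so 2 is a residue.
(3/313) = +1, so 3 is a residue.
(4/313) = +1, so 4 is a residue.
(5/313) = −1, so 5 is the smallest positive non-residue mod 313.

5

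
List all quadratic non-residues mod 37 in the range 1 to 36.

2, 5, 6, 8, 13, 14, 15, 17, 18, 19, 20, 22, 23, 24, 29, 31, 32, 35

Square k = 1,…,18 (k and 37−k give the same square):
1²=1, 2²=4, 3²=9, 4²=16, 5²=25, 6²=36, 7²≡12, 8²≡27, 9²≡7, 10²≡26, 11²≡10, 12²≡33, 13²≡21, 14²≡11, 15²≡3, 16²≡34, 17²≡30, 18²≡28 (mod 37).
The residues are {1, 3, 4, 7, 9, 10, 11, 12, 16, 21, 25, 26, 27, 28, 30, 33, 34, 36}; the non-residues are the remaining 18 nonzero classes.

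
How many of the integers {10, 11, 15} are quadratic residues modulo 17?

(10/17) = -1 → non-residue.
(11/17) = -1 → non-residue.
(15/17) = +1 → QR.
Total quadratic residues among the 3: 1.

1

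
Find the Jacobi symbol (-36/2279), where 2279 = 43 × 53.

First reduce: -36 ≡ 2243 (mod 2279).
Reciprocity: 2243 ≡ 3 and 2279 ≡ 3 (mod 4), so (2243/2279) = −(2279/2243).
Reduce top mod 2243: now compute (36/2243).
Pull out 2^2: since 2243 ≡ 3 (mod 8), (2/2243) = -1, so (2/2243)^2 = +1.
Reciprocity: 9 ≡ 1 and 2243 ≡ 3 (mod 4), so (9/2243) = +(2243/9).
Reduce top mod 9: now compute (2/9).
Pull out 2: since 9 ≡ 1 (mod 8), (2/9) = +1.
Reached (1/9) = 1. Collecting the sign flips along the way, the symbol is -1.

-1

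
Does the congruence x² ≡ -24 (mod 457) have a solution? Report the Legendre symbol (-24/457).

1

First reduce: -24 ≡ 433 (mod 457).
Reciprocity: 433 ≡ 1 and 457 ≡ 1 (mod 4), so (433/457) = +(457/433).
Reduce top mod 433: now compute (24/433).
Pull out 2^3: since 433 ≡ 1 (mod 8), (2/433) = +1, so (2/433)^3 = +1.
Reciprocity: 3 ≡ 3 and 433 ≡ 1 (mod 4), so (3/433) = +(433/3).
Reduce top mod 3: now compute (1/3).
Reached (1/3) = 1. Collecting the sign flips along the way, the symbol is +1.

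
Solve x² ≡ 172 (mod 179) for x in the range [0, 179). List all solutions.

Since 179 ≡ 3 (mod 4), a square root of 172 is 172^((179+1)/4) = 172^45 mod 179.
Repeated squaring: 172^2≡49, 172^4≡74, 172^8≡106, 172^16≡138, 172^32≡70 (mod 179).
172^45 = 172^(32+8+4+1) ≡ 107 (mod 179).
Check: 107² = 11449 ≡ 172 (mod 179). The two roots are 72 and 107.

72, 107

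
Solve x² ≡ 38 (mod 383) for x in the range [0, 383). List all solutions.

Since 383 ≡ 3 (mod 4), a square root of 38 is 38^((383+1)/4) = 38^96 mod 383.
Repeated squaring: 38^2≡295, 38^4≡84, 38^8≡162, 38^16≡200, 38^32≡168, 38^64≡265 (mod 383).
38^96 = 38^(64+32) ≡ 92 (mod 383).
Check: 92² = 8464 ≡ 38 (mod 383). The two roots are 92 and 291.

92, 291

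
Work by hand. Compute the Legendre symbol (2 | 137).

Pull out 2: since 137 ≡ 1 (mod 8), (2/137) = +1.
Reached (1/137) = 1. Collecting the sign flips along the way, the symbol is +1.

1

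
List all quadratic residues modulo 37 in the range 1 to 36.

Square k = 1,…,18 (k and 37−k give the same square):
1²=1, 2²=4, 3²=9, 4²=16, 5²=25, 6²=36, 7²≡12, 8²≡27, 9²≡7, 10²≡26, 11²≡10, 12²≡33, 13²≡21, 14²≡11, 15²≡3, 16²≡34, 17²≡30, 18²≡28 (mod 37).
So the quadratic residues mod 37 are {1, 3, 4, 7, 9, 10, 11, 12, 16, 21, 25, 26, 27, 28, 30, 33, 34, 36}.

1,3,4,7,9,10,11,12,16,21,25,26,27,28,30,33,34,36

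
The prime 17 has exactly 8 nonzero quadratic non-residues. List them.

Square k = 1,…,8 (k and 17−k give the same square):
1²=1, 2²=4, 3²=9, 4²=16, 5²≡8, 6²≡2, 7²≡15, 8²≡13 (mod 17).
The residues are {1, 2, 4, 8, 9, 13, 15, 16}; the non-residues are the remaining 8 nonzero classes.

3 5 6 7 10 11 12 14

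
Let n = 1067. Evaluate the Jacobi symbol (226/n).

-1

Pull out 2: since 1067 ≡ 3 (mod 8), (2/1067) = -1.
Reciprocity: 113 ≡ 1 and 1067 ≡ 3 (mod 4), so (113/1067) = +(1067/113).
Reduce top mod 113: now compute (50/113).
Pull out 2: since 113 ≡ 1 (mod 8), (2/113) = +1.
Reciprocity: 25 ≡ 1 and 113 ≡ 1 (mod 4), so (25/113) = +(113/25).
Reduce top mod 25: now compute (13/25).
Reciprocity: 13 ≡ 1 and 25 ≡ 1 (mod 4), so (13/25) = +(25/13).
Reduce top mod 13: now compute (12/13).
Pull out 2^2: since 13 ≡ 5 (mod 8), (2/13) = -1, so (2/13)^2 = +1.
Reciprocity: 3 ≡ 3 and 13 ≡ 1 (mod 4), so (3/13) = +(13/3).
Reduce top mod 3: now compute (1/3).
Reached (1/3) = 1. Collecting the sign flips along the way, the symbol is -1.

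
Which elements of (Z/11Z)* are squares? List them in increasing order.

Square k = 1,…,5 (k and 11−k give the same square):
1²=1, 2²=4, 3²=9, 4²≡5, 5²≡3 (mod 11).
So the quadratic residues mod 11 are {1, 3, 4, 5, 9}.

1,3,4,5,9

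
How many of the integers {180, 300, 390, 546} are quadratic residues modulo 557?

(180/557) = -1 → non-residue.
(300/557) = -1 → non-residue.
(390/557) = +1 → QR.
(546/557) = -1 → non-residue.
Total quadratic residues among the 4: 1.

1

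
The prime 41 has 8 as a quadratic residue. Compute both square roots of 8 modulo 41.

41 ≡ 1 (mod 4), so we find a root by search.
Trying successive values, 7² = 49 ≡ 8 (mod 41). The other root is 41 − 7 = 34.

7, 34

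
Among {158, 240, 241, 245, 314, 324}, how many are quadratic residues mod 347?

3

(158/347) = +1 → QR.
(240/347) = -1 → non-residue.
(241/347) = +1 → QR.
(245/347) = -1 → non-residue.
(314/347) = -1 → non-residue.
(324/347) = +1 → QR.
Total quadratic residues among the 6: 3.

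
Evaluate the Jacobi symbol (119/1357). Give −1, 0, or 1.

Reciprocity: 119 ≡ 3 and 1357 ≡ 1 (mod 4), so (119/1357) = +(1357/119).
Reduce top mod 119: now compute (48/119).
Pull out 2^4: since 119 ≡ 7 (mod 8), (2/119) = +1, so (2/119)^4 = +1.
Reciprocity: 3 ≡ 3 and 119 ≡ 3 (mod 4), so (3/119) = −(119/3).
Reduce top mod 3: now compute (2/3).
Pull out 2: since 3 ≡ 3 (mod 8), (2/3) = -1.
Reached (1/3) = 1. Collecting the sign flips along the way, the symbol is +1.

1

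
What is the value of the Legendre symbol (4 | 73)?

1

Pull out 2^2: since 73 ≡ 1 (mod 8), (2/73) = +1, so (2/73)^2 = +1.
Reached (1/73) = 1. Collecting the sign flips along the way, the symbol is +1.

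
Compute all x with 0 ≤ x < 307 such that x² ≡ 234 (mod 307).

65, 242

Since 307 ≡ 3 (mod 4), a square root of 234 is 234^((307+1)/4) = 234^77 mod 307.
Repeated squaring: 234^2≡110, 234^4≡127, 234^8≡165, 234^16≡209, 234^32≡87, 234^64≡201 (mod 307).
234^77 = 234^(64+8+4+1) ≡ 65 (mod 307).
Check: 65² = 4225 ≡ 234 (mod 307). The two roots are 65 and 242.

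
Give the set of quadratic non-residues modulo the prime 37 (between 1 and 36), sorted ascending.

2,5,6,8,13,14,15,17,18,19,20,22,23,24,29,31,32,35

Square k = 1,…,18 (k and 37−k give the same square):
1²=1, 2²=4, 3²=9, 4²=16, 5²=25, 6²=36, 7²≡12, 8²≡27, 9²≡7, 10²≡26, 11²≡10, 12²≡33, 13²≡21, 14²≡11, 15²≡3, 16²≡34, 17²≡30, 18²≡28 (mod 37).
The residues are {1, 3, 4, 7, 9, 10, 11, 12, 16, 21, 25, 26, 27, 28, 30, 33, 34, 36}; the non-residues are the remaining 18 nonzero classes.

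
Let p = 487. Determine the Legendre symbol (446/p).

-1

Pull out 2: since 487 ≡ 7 (mod 8), (2/487) = +1.
Reciprocity: 223 ≡ 3 and 487 ≡ 3 (mod 4), so (223/487) = −(487/223).
Reduce top mod 223: now compute (41/223).
Reciprocity: 41 ≡ 1 and 223 ≡ 3 (mod 4), so (41/223) = +(223/41).
Reduce top mod 41: now compute (18/41).
Pull out 2: since 41 ≡ 1 (mod 8), (2/41) = +1.
Reciprocity: 9 ≡ 1 and 41 ≡ 1 (mod 4), so (9/41) = +(41/9).
Reduce top mod 9: now compute (5/9).
Reciprocity: 5 ≡ 1 and 9 ≡ 1 (mod 4), so (5/9) = +(9/5).
Reduce top mod 5: now compute (4/5).
Pull out 2^2: since 5 ≡ 5 (mod 8), (2/5) = -1, so (2/5)^2 = +1.
Reached (1/5) = 1. Collecting the sign flips along the way, the symbol is -1.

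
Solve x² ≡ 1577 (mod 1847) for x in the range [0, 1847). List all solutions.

Since 1847 ≡ 3 (mod 4), a square root of 1577 is 1577^((1847+1)/4) = 1577^462 mod 1847.
Repeated squaring: 1577^2≡867, 1577^4≡1807, 1577^8≡1600, 1577^16≡58, 1577^32≡1517, 1577^64≡1774, 1577^128≡1635, 1577^256≡616 (mod 1847).
1577^462 = 1577^(256+128+64+8+4+2) ≡ 338 (mod 1847).
Check: 338² = 114244 ≡ 1577 (mod 1847). The two roots are 338 and 1509.

338, 1509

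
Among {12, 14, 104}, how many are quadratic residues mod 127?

1

(12/127) = -1 → non-residue.
(14/127) = -1 → non-residue.
(104/127) = +1 → QR.
Total quadratic residues among the 3: 1.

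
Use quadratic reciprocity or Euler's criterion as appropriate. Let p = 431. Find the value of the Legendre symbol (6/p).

Pull out 2: since 431 ≡ 7 (mod 8), (2/431) = +1.
Reciprocity: 3 ≡ 3 and 431 ≡ 3 (mod 4), so (3/431) = −(431/3).
Reduce top mod 3: now compute (2/3).
Pull out 2: since 3 ≡ 3 (mod 8), (2/3) = -1.
Reached (1/3) = 1. Collecting the sign flips along the way, the symbol is +1.

1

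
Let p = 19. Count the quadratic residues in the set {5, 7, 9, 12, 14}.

(5/19) = +1 → QR.
(7/19) = +1 → QR.
(9/19) = +1 → QR.
(12/19) = -1 → non-residue.
(14/19) = -1 → non-residue.
Total quadratic residues among the 5: 3.

3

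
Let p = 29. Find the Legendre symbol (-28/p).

Euler's criterion: (-28/29) ≡ 1^14 (mod 29).
1^2 ≡ 1 (mod 29)
1^4 ≡ 1 (mod 29)
1^8 ≡ 1 (mod 29)
1^14 = 1^(8+4+2) ≡ 1 (mod 29).
Result is 1, so (-28/29) = 1.

1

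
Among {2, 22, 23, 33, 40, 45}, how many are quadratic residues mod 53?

(2/53) = -1 → non-residue.
(22/53) = -1 → non-residue.
(23/53) = -1 → non-residue.
(33/53) = -1 → non-residue.
(40/53) = +1 → QR.
(45/53) = -1 → non-residue.
Total quadratic residues among the 6: 1.

1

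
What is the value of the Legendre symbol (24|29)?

1

Pull out 2^3: since 29 ≡ 5 (mod 8), (2/29) = -1, so (2/29)^3 = -1.
Reciprocity: 3 ≡ 3 and 29 ≡ 1 (mod 4), so (3/29) = +(29/3).
Reduce top mod 3: now compute (2/3).
Pull out 2: since 3 ≡ 3 (mod 8), (2/3) = -1.
Reached (1/3) = 1. Collecting the sign flips along the way, the symbol is +1.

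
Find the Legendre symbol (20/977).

Pull out 2^2: since 977 ≡ 1 (mod 8), (2/977) = +1, so (2/977)^2 = +1.
Reciprocity: 5 ≡ 1 and 977 ≡ 1 (mod 4), so (5/977) = +(977/5).
Reduce top mod 5: now compute (2/5).
Pull out 2: since 5 ≡ 5 (mod 8), (2/5) = -1.
Reached (1/5) = 1. Collecting the sign flips along the way, the symbol is -1.

-1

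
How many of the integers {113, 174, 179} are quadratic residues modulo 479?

0

(113/479) = -1 → non-residue.
(174/479) = -1 → non-residue.
(179/479) = -1 → non-residue.
Total quadratic residues among the 3: 0.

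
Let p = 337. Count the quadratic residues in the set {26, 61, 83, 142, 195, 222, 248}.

(26/337) = +1 → QR.
(61/337) = -1 → non-residue.
(83/337) = -1 → non-residue.
(142/337) = -1 → non-residue.
(195/337) = -1 → non-residue.
(222/337) = +1 → QR.
(248/337) = -1 → non-residue.
Total quadratic residues among the 7: 2.

2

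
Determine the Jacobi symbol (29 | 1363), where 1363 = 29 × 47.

0

Reciprocity: 29 ≡ 1 and 1363 ≡ 3 (mod 4), so (29/1363) = +(1363/29).
Reduce top mod 29: now compute (0/29).
Top reduces to 0: gcd > 1, so the symbol is 0.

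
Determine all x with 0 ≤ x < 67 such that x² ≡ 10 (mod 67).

Since 67 ≡ 3 (mod 4), a square root of 10 is 10^((67+1)/4) = 10^17 mod 67.
Repeated squaring: 10^2≡33, 10^4≡17, 10^8≡21, 10^16≡39 (mod 67).
10^17 = 10^(16+1) ≡ 55 (mod 67).
Check: 55² = 3025 ≡ 10 (mod 67). The two roots are 12 and 55.

12, 55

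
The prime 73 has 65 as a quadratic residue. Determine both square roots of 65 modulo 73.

24, 49

73 ≡ 1 (mod 4), so we find a root by search.
Trying successive values, 24² = 576 ≡ 65 (mod 73). The other root is 73 − 24 = 49.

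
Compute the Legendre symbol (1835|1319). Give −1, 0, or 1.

1

First reduce: 1835 ≡ 516 (mod 1319).
Pull out 2^2: since 1319 ≡ 7 (mod 8), (2/1319) = +1, so (2/1319)^2 = +1.
Reciprocity: 129 ≡ 1 and 1319 ≡ 3 (mod 4), so (129/1319) = +(1319/129).
Reduce top mod 129: now compute (29/129).
Reciprocity: 29 ≡ 1 and 129 ≡ 1 (mod 4), so (29/129) = +(129/29).
Reduce top mod 29: now compute (13/29).
Reciprocity: 13 ≡ 1 and 29 ≡ 1 (mod 4), so (13/29) = +(29/13).
Reduce top mod 13: now compute (3/13).
Reciprocity: 3 ≡ 3 and 13 ≡ 1 (mod 4), so (3/13) = +(13/3).
Reduce top mod 3: now compute (1/3).
Reached (1/3) = 1. Collecting the sign flips along the way, the symbol is +1.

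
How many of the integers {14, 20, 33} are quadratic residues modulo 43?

1

(14/43) = +1 → QR.
(20/43) = -1 → non-residue.
(33/43) = -1 → non-residue.
Total quadratic residues among the 3: 1.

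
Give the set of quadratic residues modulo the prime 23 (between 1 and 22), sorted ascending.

1, 2, 3, 4, 6, 8, 9, 12, 13, 16, 18

Square k = 1,…,11 (k and 23−k give the same square):
1²=1, 2²=4, 3²=9, 4²=16, 5²≡2, 6²≡13, 7²≡3, 8²≡18, 9²≡12, 10²≡8, 11²≡6 (mod 23).
So the quadratic residues mod 23 are {1, 2, 3, 4, 6, 8, 9, 12, 13, 16, 18}.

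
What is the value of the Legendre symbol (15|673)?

Reciprocity: 15 ≡ 3 and 673 ≡ 1 (mod 4), so (15/673) = +(673/15).
Reduce top mod 15: now compute (13/15).
Reciprocity: 13 ≡ 1 and 15 ≡ 3 (mod 4), so (13/15) = +(15/13).
Reduce top mod 13: now compute (2/13).
Pull out 2: since 13 ≡ 5 (mod 8), (2/13) = -1.
Reached (1/13) = 1. Collecting the sign flips along the way, the symbol is -1.

-1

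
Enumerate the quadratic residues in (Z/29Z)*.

1,4,5,6,7,9,13,16,20,22,23,24,25,28

Square k = 1,…,14 (k and 29−k give the same square):
1²=1, 2²=4, 3²=9, 4²=16, 5²=25, 6²≡7, 7²≡20, 8²≡6, 9²≡23, 10²≡13, 11²≡5, 12²≡28, 13²≡24, 14²≡22 (mod 29).
So the quadratic residues mod 29 are {1, 4, 5, 6, 7, 9, 13, 16, 20, 22, 23, 24, 25, 28}.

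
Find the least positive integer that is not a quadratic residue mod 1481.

3

(2/1481) = +1, so 2 is a residue.
(3/1481) = −1, so 3 is the smallest positive non-residue mod 1481.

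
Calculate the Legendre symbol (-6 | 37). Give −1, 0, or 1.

First reduce: -6 ≡ 31 (mod 37).
Reciprocity: 31 ≡ 3 and 37 ≡ 1 (mod 4), so (31/37) = +(37/31).
Reduce top mod 31: now compute (6/31).
Pull out 2: since 31 ≡ 7 (mod 8), (2/31) = +1.
Reciprocity: 3 ≡ 3 and 31 ≡ 3 (mod 4), so (3/31) = −(31/3).
Reduce top mod 3: now compute (1/3).
Reached (1/3) = 1. Collecting the sign flips along the way, the symbol is -1.

-1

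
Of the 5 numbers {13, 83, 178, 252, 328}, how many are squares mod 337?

3

(13/337) = +1 → QR.
(83/337) = -1 → non-residue.
(178/337) = -1 → non-residue.
(252/337) = +1 → QR.
(328/337) = +1 → QR.
Total quadratic residues among the 5: 3.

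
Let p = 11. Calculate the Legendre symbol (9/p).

1

Reciprocity: 9 ≡ 1 and 11 ≡ 3 (mod 4), so (9/11) = +(11/9).
Reduce top mod 9: now compute (2/9).
Pull out 2: since 9 ≡ 1 (mod 8), (2/9) = +1.
Reached (1/9) = 1. Collecting the sign flips along the way, the symbol is +1.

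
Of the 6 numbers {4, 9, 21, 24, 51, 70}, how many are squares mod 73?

4

(4/73) = +1 → QR.
(9/73) = +1 → QR.
(21/73) = -1 → non-residue.
(24/73) = +1 → QR.
(51/73) = -1 → non-residue.
(70/73) = +1 → QR.
Total quadratic residues among the 6: 4.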